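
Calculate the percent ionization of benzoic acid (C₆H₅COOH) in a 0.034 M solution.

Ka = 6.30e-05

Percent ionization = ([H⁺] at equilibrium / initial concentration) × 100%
Percent ionization = 4.21%

Let x = [H⁺]. Ka = x²/(C - x) ⇒ x² + (6.30e-05)x - (6.30e-05)(0.034) = 0. x = 1.4324e-03. Percent = (1.4324e-03/0.034) × 100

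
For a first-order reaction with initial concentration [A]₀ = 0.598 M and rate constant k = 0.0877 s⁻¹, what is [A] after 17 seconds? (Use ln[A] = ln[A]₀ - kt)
0.1347 M

ln[A] = ln[A]₀ - k·t = ln(0.598) - (0.0877)·(17) = -0.5142 - 1.4909 = -2.0051
[A] = e^(-2.0051) = 0.1347 M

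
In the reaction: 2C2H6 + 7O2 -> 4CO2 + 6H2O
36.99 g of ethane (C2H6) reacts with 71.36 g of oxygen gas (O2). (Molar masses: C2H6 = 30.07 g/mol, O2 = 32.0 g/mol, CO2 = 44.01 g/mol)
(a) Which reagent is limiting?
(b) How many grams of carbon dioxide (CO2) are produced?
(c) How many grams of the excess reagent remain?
(a) O2, (b) 56.08 g, (c) 17.83 g

Moles of C2H6 = 36.99 g ÷ 30.07 g/mol = 1.23013 mol
Moles of O2 = 71.36 g ÷ 32.0 g/mol = 2.23 mol
Moles ÷ coefficient: C2H6: 1.23013/2 = 0.6151, O2: 2.23/7 = 0.3186
(a) O2 has the smaller value, so O2 is the limiting reagent.
(b) Moles of CO2 = 2.23 mol O2 × (4/7) = 1.27429 mol; mass = 1.27429 mol × 44.01 g/mol = 56.08 g
(c) C2H6 consumed = 2.23 × (2/7) = 0.637143 mol; remaining = 1.23013 − 0.637143 = 0.592987 mol; mass = 0.592987 mol × 30.07 g/mol = 17.83 g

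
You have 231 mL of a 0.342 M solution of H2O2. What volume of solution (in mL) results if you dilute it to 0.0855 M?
Using M₁V₁ = M₂V₂:
0.342 × 231 = 0.0855 × V₂
V₂ = (0.342 × 231) / 0.0855 = 924 mL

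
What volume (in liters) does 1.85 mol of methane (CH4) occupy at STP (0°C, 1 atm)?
At STP, 1 mol of gas occupies 22.4 L
Volume = 1.85 mol × 22.4 L/mol = 41.44 L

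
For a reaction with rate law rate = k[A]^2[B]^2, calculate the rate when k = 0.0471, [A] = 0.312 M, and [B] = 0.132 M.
7.989e-05 M/s

rate = k·[A]^2·[B]^2 = 0.0471·(0.312)^2·(0.132)^2 = 0.0471·0.097344·0.017424 = 7.989e-05 M/s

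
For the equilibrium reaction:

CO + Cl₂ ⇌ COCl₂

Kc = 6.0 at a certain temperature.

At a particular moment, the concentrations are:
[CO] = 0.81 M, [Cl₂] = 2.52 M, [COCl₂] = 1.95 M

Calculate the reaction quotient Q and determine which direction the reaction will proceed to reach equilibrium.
Q = 0.955, Q < K, reaction proceeds forward (toward products)

Q = ([COCl₂]) / ([CO] × [Cl₂])
  = ((1.95)) / ((0.81)·(2.52)) = 1.95/2.0412 = 0.9553
Since Q = 0.9553 < Kc = 6.0, the reaction proceeds forward (toward products) to reach equilibrium.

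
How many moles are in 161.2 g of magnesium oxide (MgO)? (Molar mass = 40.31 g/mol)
Moles = 161.2 g ÷ 40.31 g/mol = 3.999 mol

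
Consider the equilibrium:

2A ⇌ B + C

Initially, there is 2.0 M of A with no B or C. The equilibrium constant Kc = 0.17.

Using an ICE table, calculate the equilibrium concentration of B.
[B] = 0.452 M

ICE: [A] = 2.0 − 2x, [B] = [C] = x.
Kc = x²/(2.0 − 2x)² = 0.17 ⇒ √Kc = x/(2.0 − 2x).
x = √0.17·2.0/(1 + 2√0.17) = 0.41231·2.0/1.8246 = 0.45194.
[B] = x = 0.452 M.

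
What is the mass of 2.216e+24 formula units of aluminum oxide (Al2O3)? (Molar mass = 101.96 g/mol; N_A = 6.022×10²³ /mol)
Moles = 2.216e+24 ÷ 6.022×10²³ = 3.67984 mol
Mass = 3.67984 mol × 101.96 g/mol = 375.2 g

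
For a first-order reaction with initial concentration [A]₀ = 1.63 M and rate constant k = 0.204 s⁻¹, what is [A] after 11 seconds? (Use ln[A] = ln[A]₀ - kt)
0.1728 M

ln[A] = ln[A]₀ - k·t = ln(1.63) - (0.204)·(11) = 0.4886 - 2.2440 = -1.7554
[A] = e^(-1.7554) = 0.1728 M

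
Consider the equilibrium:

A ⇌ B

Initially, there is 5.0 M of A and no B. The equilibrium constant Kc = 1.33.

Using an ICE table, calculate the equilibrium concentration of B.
[B] = 2.854 M

ICE: [A] = 5.0 − x, [B] = x.
Kc = x/(5.0 − x) = 1.33 ⇒ x = 1.33·5.0/(1 + 1.33) = 6.65/2.33 = 2.854.
[B] = x = 2.854 M.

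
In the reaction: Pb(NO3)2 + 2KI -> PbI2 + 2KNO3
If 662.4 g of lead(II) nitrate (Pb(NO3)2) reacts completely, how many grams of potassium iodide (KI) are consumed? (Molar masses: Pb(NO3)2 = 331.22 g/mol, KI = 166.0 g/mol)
Moles of Pb(NO3)2 = 662.4 g ÷ 331.22 g/mol = 1.99988 mol
Mole ratio: 2 mol KI / 1 mol Pb(NO3)2
Moles of KI = 1.99988 × (2/1) = 3.99976 mol
Mass of KI = 3.99976 mol × 166.0 g/mol = 664 g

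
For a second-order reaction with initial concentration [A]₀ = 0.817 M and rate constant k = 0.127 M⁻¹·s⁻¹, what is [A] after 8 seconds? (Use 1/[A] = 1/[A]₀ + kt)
0.4464 M

1/[A] = 1/[A]₀ + k·t = 1/0.817 + (0.127)·(8) = 1.2240 + 1.0160 = 2.2400
[A] = 1/2.2400 = 0.4464 M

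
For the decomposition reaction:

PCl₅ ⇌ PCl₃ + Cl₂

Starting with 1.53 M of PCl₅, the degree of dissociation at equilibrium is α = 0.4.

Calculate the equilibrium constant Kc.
K_c = 0.4080

x = α·[A]₀ = 0.4 × 1.53 = 0.612 M dissociated.
At eq: [PCl₅] = 1.53 − 0.612 = 0.918 M; [PCl₃] = [Cl₂] = x = 0.612 M.
Kc = [PCl₃][Cl₂]/[PCl₅] = (0.612)²/0.918 = 0.408.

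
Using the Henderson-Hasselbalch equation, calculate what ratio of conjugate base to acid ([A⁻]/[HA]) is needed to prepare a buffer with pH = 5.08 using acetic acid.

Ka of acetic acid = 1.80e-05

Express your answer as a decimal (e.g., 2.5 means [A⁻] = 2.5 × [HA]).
[A⁻]/[HA] = 2.164

pKa = −log(1.80e-05) = 4.7447. pH = pKa + log([A⁻]/[HA]). 5.08 = 4.7447 + log(ratio). log(ratio) = 5.08 − 4.7447 = 0.3353. ratio = 10^(0.3353) = 2.164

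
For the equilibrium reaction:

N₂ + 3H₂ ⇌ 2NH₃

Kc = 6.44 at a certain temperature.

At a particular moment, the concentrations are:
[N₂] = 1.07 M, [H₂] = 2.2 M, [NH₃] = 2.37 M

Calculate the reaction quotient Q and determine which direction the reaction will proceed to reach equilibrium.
Q = 0.493, Q < K, reaction proceeds forward (toward products)

Q = ([NH₃]^2) / ([N₂] × [H₂]^3)
  = ((2.37)^2) / ((1.07)·(2.2)^3) = 5.6169/11.393 = 0.493
Since Q = 0.493 < Kc = 6.44, the reaction proceeds forward (toward products) to reach equilibrium.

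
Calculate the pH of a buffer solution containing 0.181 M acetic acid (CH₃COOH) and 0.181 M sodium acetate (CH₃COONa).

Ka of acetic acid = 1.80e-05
pH = 4.74

pKa = -log(1.80e-05) = 4.74. pH = pKa + log([A⁻]/[HA]) = 4.74 + log(0.181/0.181)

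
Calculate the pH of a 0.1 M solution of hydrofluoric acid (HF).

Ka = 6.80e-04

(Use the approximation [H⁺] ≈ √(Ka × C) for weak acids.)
pH = 2.08

[H⁺] = √(Ka × C) = √(6.80e-04 × 0.1) = 8.2462e-03. pH = -log(8.2462e-03)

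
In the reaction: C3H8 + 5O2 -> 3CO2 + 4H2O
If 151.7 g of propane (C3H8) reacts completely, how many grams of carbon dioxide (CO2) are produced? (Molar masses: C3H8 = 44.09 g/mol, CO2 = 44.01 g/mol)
Moles of C3H8 = 151.7 g ÷ 44.09 g/mol = 3.44069 mol
Mole ratio: 3 mol CO2 / 1 mol C3H8
Moles of CO2 = 3.44069 × (3/1) = 10.3221 mol
Mass of CO2 = 10.3221 mol × 44.01 g/mol = 454.3 g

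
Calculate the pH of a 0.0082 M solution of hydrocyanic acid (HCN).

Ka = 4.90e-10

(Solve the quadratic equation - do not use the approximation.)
pH = 5.70

x² + Ka×x - Ka×C = 0. Using quadratic formula: [H⁺] = 2.0042e-06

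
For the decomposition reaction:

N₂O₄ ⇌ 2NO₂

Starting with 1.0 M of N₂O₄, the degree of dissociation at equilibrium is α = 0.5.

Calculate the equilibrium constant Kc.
K_c = 2.0000

x = α·[A]₀ = 0.5 × 1.0 = 0.5 M dissociated.
At eq: [N₂O₄] = 1.0 − 0.5 = 0.5 M; [NO₂] = 2x = 1 M.
Kc = [NO₂]²/[N₂O₄] = (1)²/0.5 = 2.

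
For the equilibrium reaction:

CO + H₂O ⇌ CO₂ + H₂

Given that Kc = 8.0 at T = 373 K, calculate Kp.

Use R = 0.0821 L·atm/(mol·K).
K_p = 8.0000

Δn = (moles gaseous products) − (moles gaseous reactants) = 0
T = 373 K; RT = 0.0821 × 373 = 30.6233
Kp = Kc·(RT)^Δn = 8.0 × (30.6233)^0 = 8.0 × 1 = 8.0000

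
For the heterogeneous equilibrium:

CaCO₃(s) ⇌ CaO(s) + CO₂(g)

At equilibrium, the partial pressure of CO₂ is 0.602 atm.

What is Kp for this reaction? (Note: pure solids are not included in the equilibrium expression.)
K_p = 0.602

Solids (CaCO₃, CaO) have activity 1 and are excluded.
Kp = P(CO₂) = 0.602.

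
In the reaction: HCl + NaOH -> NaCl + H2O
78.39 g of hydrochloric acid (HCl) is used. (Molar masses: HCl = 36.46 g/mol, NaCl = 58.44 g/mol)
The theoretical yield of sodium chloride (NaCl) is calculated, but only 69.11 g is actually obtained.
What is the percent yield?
Moles of HCl = 78.39 g ÷ 36.46 g/mol = 2.15003 mol
Mole ratio: 1 mol NaCl / 1 mol HCl
Moles of NaCl = 2.15003 × (1/1) = 2.15003 mol
Theoretical yield = 2.15003 mol × 58.44 g/mol = 125.65 g
Actual yield = 69.11 g
Percent yield = (69.11 / 125.65) × 100% = 55.0%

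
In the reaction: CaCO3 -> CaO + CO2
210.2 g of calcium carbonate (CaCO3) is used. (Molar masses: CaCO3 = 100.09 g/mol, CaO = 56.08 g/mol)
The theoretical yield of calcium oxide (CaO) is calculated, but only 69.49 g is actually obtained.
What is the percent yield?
Moles of CaCO3 = 210.2 g ÷ 100.09 g/mol = 2.10011 mol
Mole ratio: 1 mol CaO / 1 mol CaCO3
Moles of CaO = 2.10011 × (1/1) = 2.10011 mol
Theoretical yield = 2.10011 mol × 56.08 g/mol = 117.77 g
Actual yield = 69.49 g
Percent yield = (69.49 / 117.77) × 100% = 59.0%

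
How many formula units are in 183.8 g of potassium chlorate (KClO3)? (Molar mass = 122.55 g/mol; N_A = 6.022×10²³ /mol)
Moles = 183.8 g ÷ 122.55 g/mol = 1.4998 mol
Formula units = 1.4998 mol × 6.022×10²³ /mol = 9.032e+23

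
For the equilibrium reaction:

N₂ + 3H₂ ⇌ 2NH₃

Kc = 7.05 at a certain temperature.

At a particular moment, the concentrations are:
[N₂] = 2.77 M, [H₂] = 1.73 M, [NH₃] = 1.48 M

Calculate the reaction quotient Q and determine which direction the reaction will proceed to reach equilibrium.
Q = 0.153, Q < K, reaction proceeds forward (toward products)

Q = ([NH₃]^2) / ([N₂] × [H₂]^3)
  = ((1.48)^2) / ((2.77)·(1.73)^3) = 2.1904/14.342 = 0.1527
Since Q = 0.1527 < Kc = 7.05, the reaction proceeds forward (toward products) to reach equilibrium.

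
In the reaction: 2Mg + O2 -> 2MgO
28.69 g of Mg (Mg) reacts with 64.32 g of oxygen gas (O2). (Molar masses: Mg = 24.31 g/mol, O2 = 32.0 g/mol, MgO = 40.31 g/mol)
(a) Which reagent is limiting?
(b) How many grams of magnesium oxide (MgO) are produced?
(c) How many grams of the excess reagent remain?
(a) Mg, (b) 47.57 g, (c) 45.44 g

Moles of Mg = 28.69 g ÷ 24.31 g/mol = 1.18017 mol
Moles of O2 = 64.32 g ÷ 32.0 g/mol = 2.01 mol
Moles ÷ coefficient: Mg: 1.18017/2 = 0.5901, O2: 2.01/1 = 2.01
(a) Mg has the smaller value, so Mg is the limiting reagent.
(b) Moles of MgO = 1.18017 mol Mg × (2/2) = 1.18017 mol; mass = 1.18017 mol × 40.31 g/mol = 47.57 g
(c) O2 consumed = 1.18017 × (1/2) = 0.590086 mol; remaining = 2.01 − 0.590086 = 1.41991 mol; mass = 1.41991 mol × 32.0 g/mol = 45.44 g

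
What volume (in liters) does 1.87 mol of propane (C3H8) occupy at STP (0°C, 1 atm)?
At STP, 1 mol of gas occupies 22.4 L
Volume = 1.87 mol × 22.4 L/mol = 41.89 L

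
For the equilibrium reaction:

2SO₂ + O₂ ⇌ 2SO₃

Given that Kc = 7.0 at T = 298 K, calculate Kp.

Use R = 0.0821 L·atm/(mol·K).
K_p = 0.2861

Δn = (moles gaseous products) − (moles gaseous reactants) = -1
T = 298 K; RT = 0.0821 × 298 = 24.4658
Kp = Kc·(RT)^Δn = 7.0 × (24.4658)^-1 = 7.0 × 0.0408734 = 0.2861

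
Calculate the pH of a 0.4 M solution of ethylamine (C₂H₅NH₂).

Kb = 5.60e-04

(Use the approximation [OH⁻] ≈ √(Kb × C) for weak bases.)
pH = 12.18

[OH⁻] = √(Kb × C) = √(5.60e-04 × 0.4) = 1.4967e-02. pOH = 1.82, pH = 14 - pOH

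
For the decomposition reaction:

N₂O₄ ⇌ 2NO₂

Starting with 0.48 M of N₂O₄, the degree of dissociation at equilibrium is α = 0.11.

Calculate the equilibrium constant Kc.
K_c = 0.0261

x = α·[A]₀ = 0.11 × 0.48 = 0.0528 M dissociated.
At eq: [N₂O₄] = 0.48 − 0.0528 = 0.4272 M; [NO₂] = 2x = 0.1056 M.
Kc = [NO₂]²/[N₂O₄] = (0.1056)²/0.4272 = 0.0261.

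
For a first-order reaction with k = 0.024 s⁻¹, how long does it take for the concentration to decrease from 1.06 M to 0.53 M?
28.88 s

From ln[A] = ln[A]₀ - k·t: t = ln([A]₀/[A])/k = ln(1.06/0.53)/0.024 = ln(2.0000)/0.024 = 0.6931/0.024 = 28.88 s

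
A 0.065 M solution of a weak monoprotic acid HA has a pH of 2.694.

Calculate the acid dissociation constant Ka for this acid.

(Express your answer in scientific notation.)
K_a = 6.50e-05

[H⁺] = 10^(−pH) = 10^(−2.694) = 2.023e-03 M. For HA ⇌ H⁺ + A⁻, Ka = x²/(C − x) = (2.023e-03)²/(0.065 − 2.023e-03) = 6.50e-05.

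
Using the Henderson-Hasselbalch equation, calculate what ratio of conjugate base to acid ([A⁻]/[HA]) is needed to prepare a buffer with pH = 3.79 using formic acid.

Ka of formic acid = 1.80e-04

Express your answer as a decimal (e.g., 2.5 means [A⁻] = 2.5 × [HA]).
[A⁻]/[HA] = 1.110

pKa = −log(1.80e-04) = 3.7447. pH = pKa + log([A⁻]/[HA]). 3.79 = 3.7447 + log(ratio). log(ratio) = 3.79 − 3.7447 = 0.0453. ratio = 10^(0.0453) = 1.110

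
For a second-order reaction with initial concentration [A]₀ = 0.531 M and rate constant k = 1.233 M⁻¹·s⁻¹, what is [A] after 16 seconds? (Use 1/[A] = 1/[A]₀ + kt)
0.0463 M

1/[A] = 1/[A]₀ + k·t = 1/0.531 + (1.233)·(16) = 1.8832 + 19.7280 = 21.6112
[A] = 1/21.6112 = 0.0463 M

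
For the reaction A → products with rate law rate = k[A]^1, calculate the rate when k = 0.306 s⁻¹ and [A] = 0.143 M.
0.04376 M/s

rate = k·[A]^1 = 0.306·(0.143)^1 = 0.306·0.143 = 0.04376 M/s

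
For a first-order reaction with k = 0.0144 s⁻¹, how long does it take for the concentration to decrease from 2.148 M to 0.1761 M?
173.70 s

From ln[A] = ln[A]₀ - k·t: t = ln([A]₀/[A])/k = ln(2.148/0.1761)/0.0144 = ln(12.1976)/0.0144 = 2.5012/0.0144 = 173.70 s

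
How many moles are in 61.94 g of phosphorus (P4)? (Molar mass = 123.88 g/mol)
Moles = 61.94 g ÷ 123.88 g/mol = 0.5 mol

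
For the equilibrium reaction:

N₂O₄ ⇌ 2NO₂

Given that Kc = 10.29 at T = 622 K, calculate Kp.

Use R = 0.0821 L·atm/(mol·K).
K_p = 525.4712

Δn = (moles gaseous products) − (moles gaseous reactants) = 1
T = 622 K; RT = 0.0821 × 622 = 51.0662
Kp = Kc·(RT)^Δn = 10.29 × (51.0662)^1 = 10.29 × 51.0662 = 525.4712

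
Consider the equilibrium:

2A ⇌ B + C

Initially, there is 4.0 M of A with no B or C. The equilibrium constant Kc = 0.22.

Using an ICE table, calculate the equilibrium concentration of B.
[B] = 0.968 M

ICE: [A] = 4.0 − 2x, [B] = [C] = x.
Kc = x²/(4.0 − 2x)² = 0.22 ⇒ √Kc = x/(4.0 − 2x).
x = √0.22·4.0/(1 + 2√0.22) = 0.46904·4.0/1.9381 = 0.96805.
[B] = x = 0.968 M.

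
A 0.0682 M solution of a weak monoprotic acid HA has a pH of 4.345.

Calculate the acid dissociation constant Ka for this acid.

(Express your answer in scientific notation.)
K_a = 3.00e-08

[H⁺] = 10^(−pH) = 10^(−4.345) = 4.519e-05 M. For HA ⇌ H⁺ + A⁻, Ka = x²/(C − x) = (4.519e-05)²/(0.0682 − 4.519e-05) = 3.00e-08.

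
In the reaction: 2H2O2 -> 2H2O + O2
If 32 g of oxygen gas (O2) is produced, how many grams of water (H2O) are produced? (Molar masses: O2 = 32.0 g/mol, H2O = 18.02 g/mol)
Moles of O2 = 32 g ÷ 32.0 g/mol = 1 mol
Mole ratio: 2 mol H2O / 1 mol O2
Moles of H2O = 1 × (2/1) = 2 mol
Mass of H2O = 2 mol × 18.02 g/mol = 36.04 g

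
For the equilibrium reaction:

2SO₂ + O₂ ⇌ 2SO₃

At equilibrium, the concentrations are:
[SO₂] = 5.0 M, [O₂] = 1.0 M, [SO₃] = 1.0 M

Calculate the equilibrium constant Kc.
K_c = 0.0400

Kc = ([SO₃]^2) / ([SO₂]^2 × [O₂])
   = ((1.0)^2) / ((5.0)^2·(1.0))
   = 1 / 25 = 0.0400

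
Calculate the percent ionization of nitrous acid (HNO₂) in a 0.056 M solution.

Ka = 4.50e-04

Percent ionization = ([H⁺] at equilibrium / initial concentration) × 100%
Percent ionization = 8.57%

Let x = [H⁺]. Ka = x²/(C - x) ⇒ x² + (4.50e-04)x - (4.50e-04)(0.056) = 0. x = 4.8000e-03. Percent = (4.8000e-03/0.056) × 100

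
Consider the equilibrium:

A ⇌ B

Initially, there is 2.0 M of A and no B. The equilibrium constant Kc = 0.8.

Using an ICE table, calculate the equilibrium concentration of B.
[B] = 0.889 M

ICE: [A] = 2.0 − x, [B] = x.
Kc = x/(2.0 − x) = 0.8 ⇒ x = 0.8·2.0/(1 + 0.8) = 1.6/1.8 = 0.8889.
[B] = x = 0.889 M.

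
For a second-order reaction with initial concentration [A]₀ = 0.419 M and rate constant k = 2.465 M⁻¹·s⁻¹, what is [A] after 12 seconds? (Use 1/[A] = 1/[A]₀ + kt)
0.0313 M

1/[A] = 1/[A]₀ + k·t = 1/0.419 + (2.465)·(12) = 2.3866 + 29.5800 = 31.9666
[A] = 1/31.9666 = 0.0313 M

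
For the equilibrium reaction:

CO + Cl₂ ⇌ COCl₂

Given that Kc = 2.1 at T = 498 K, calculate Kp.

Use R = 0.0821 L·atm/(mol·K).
K_p = 0.0514

Δn = (moles gaseous products) − (moles gaseous reactants) = -1
T = 498 K; RT = 0.0821 × 498 = 40.8858
Kp = Kc·(RT)^Δn = 2.1 × (40.8858)^-1 = 2.1 × 0.0244584 = 0.0514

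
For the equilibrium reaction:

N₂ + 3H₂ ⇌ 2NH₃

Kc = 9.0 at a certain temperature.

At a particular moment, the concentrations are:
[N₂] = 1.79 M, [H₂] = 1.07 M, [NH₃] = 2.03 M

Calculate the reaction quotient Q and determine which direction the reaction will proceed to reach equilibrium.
Q = 1.879, Q < K, reaction proceeds forward (toward products)

Q = ([NH₃]^2) / ([N₂] × [H₂]^3)
  = ((2.03)^2) / ((1.79)·(1.07)^3) = 4.1209/2.1928 = 1.879
Since Q = 1.879 < Kc = 9.0, the reaction proceeds forward (toward products) to reach equilibrium.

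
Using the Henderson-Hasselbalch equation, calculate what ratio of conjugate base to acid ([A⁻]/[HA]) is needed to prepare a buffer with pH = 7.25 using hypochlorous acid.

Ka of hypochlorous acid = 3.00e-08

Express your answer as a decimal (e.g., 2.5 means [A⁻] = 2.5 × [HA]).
[A⁻]/[HA] = 0.533

pKa = −log(3.00e-08) = 7.5229. pH = pKa + log([A⁻]/[HA]). 7.25 = 7.5229 + log(ratio). log(ratio) = 7.25 − 7.5229 = -0.2729. ratio = 10^(-0.2729) = 0.533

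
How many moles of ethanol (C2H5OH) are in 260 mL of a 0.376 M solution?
Moles = Molarity × Volume (L)
Moles = 0.376 M × 0.26 L = 0.09776 mol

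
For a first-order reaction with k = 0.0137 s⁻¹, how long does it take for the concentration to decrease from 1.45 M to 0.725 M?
50.59 s

From ln[A] = ln[A]₀ - k·t: t = ln([A]₀/[A])/k = ln(1.45/0.725)/0.0137 = ln(2.0000)/0.0137 = 0.6931/0.0137 = 50.59 s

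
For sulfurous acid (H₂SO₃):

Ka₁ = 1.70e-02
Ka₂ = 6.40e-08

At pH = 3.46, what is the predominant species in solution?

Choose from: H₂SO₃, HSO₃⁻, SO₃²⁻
HSO₃⁻

pKa1 = 1.77, pKa2 = 7.19. Each pKa is the crossover between adjacent species; pH = 3.46 lies in the region where HSO₃⁻ predominates.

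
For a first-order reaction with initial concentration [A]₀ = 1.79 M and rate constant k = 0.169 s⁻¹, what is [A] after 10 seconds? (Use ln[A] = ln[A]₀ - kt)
0.3303 M

ln[A] = ln[A]₀ - k·t = ln(1.79) - (0.169)·(10) = 0.5822 - 1.6900 = -1.1078
[A] = e^(-1.1078) = 0.3303 M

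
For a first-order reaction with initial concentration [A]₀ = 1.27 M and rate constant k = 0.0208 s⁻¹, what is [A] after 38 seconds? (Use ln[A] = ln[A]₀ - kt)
0.5762 M

ln[A] = ln[A]₀ - k·t = ln(1.27) - (0.0208)·(38) = 0.2390 - 0.7904 = -0.5514
[A] = e^(-0.5514) = 0.5762 M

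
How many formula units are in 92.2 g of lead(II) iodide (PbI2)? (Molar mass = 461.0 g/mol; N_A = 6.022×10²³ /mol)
Moles = 92.2 g ÷ 461.0 g/mol = 0.2 mol
Formula units = 0.2 mol × 6.022×10²³ /mol = 1.204e+23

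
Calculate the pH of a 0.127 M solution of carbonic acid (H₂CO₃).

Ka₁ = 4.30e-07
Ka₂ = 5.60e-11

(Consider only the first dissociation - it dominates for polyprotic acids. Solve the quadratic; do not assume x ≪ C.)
pH = 3.63

x² + Ka₁·x − Ka₁·C = 0 with Ka₁ = 4.30e-07, C = 0.127.
x = (−Ka₁ + √(Ka₁² + 4·Ka₁·C))/2 = 2.3347e-04 M, so pH = 3.63.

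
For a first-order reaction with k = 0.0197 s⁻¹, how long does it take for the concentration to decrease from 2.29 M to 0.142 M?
141.14 s

From ln[A] = ln[A]₀ - k·t: t = ln([A]₀/[A])/k = ln(2.29/0.142)/0.0197 = ln(16.1268)/0.0197 = 2.7805/0.0197 = 141.14 s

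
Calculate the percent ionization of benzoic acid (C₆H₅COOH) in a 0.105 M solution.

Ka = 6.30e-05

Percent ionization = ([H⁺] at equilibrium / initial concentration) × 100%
Percent ionization = 2.42%

Let x = [H⁺]. Ka = x²/(C - x) ⇒ x² + (6.30e-05)x - (6.30e-05)(0.105) = 0. x = 2.5407e-03. Percent = (2.5407e-03/0.105) × 100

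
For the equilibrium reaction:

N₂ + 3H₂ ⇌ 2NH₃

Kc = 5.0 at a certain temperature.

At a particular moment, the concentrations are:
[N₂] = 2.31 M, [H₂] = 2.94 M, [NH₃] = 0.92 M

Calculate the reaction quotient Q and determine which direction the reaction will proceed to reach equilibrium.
Q = 0.014, Q < K, reaction proceeds forward (toward products)

Q = ([NH₃]^2) / ([N₂] × [H₂]^3)
  = ((0.92)^2) / ((2.31)·(2.94)^3) = 0.8464/58.702 = 0.01442
Since Q = 0.01442 < Kc = 5.0, the reaction proceeds forward (toward products) to reach equilibrium.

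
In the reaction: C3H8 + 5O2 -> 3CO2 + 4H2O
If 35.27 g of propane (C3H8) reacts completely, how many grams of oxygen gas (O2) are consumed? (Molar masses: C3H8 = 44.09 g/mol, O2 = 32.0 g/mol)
Moles of C3H8 = 35.27 g ÷ 44.09 g/mol = 0.799955 mol
Mole ratio: 5 mol O2 / 1 mol C3H8
Moles of O2 = 0.799955 × (5/1) = 3.99977 mol
Mass of O2 = 3.99977 mol × 32.0 g/mol = 128 g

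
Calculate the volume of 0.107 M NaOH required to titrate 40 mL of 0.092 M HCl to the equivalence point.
V_{base} = 34.4 mL

At equivalence: moles acid = moles base.
moles HCl = 0.092 M × 0.04 L = 0.00368 mol
V_NaOH = 0.00368 mol ÷ 0.107 M = 0.03439 L = 34.4 mL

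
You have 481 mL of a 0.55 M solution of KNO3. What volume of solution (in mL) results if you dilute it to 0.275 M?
Using M₁V₁ = M₂V₂:
0.55 × 481 = 0.275 × V₂
V₂ = (0.55 × 481) / 0.275 = 962 mL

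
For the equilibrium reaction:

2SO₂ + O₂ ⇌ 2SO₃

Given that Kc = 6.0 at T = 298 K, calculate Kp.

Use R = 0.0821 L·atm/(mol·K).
K_p = 0.2452

Δn = (moles gaseous products) − (moles gaseous reactants) = -1
T = 298 K; RT = 0.0821 × 298 = 24.4658
Kp = Kc·(RT)^Δn = 6.0 × (24.4658)^-1 = 6.0 × 0.0408734 = 0.2452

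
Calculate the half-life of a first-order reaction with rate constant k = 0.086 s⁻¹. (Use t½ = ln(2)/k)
8.06 s

t½ = ln(2)/k = 0.6931/0.086 = 8.06 s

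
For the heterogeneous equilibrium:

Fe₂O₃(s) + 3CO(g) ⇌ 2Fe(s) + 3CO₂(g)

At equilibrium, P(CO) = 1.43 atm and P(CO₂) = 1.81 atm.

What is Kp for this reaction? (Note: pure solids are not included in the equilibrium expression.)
K_p = 2.028

Solids (Fe₂O₃, Fe) are excluded.
Kp = P(CO₂)³/P(CO)³ = (1.81)³/(1.43)³ = 5.93/2.924 = 2.028.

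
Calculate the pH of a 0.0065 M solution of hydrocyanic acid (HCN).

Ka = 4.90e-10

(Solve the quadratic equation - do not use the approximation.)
pH = 5.75

x² + Ka×x - Ka×C = 0. Using quadratic formula: [H⁺] = 1.7844e-06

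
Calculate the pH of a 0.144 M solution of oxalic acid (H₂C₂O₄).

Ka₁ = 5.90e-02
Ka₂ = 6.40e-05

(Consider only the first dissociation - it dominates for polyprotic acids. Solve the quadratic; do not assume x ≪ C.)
pH = 1.17

x² + Ka₁·x − Ka₁·C = 0 with Ka₁ = 5.90e-02, C = 0.144.
x = (−Ka₁ + √(Ka₁² + 4·Ka₁·C))/2 = 6.7279e-02 M, so pH = 1.17.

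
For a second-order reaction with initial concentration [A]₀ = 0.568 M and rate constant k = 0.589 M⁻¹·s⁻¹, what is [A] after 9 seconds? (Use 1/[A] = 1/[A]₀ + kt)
0.1416 M

1/[A] = 1/[A]₀ + k·t = 1/0.568 + (0.589)·(9) = 1.7606 + 5.3010 = 7.0616
[A] = 1/7.0616 = 0.1416 M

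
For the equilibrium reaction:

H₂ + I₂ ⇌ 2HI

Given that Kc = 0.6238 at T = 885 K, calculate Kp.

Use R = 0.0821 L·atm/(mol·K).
K_p = 0.6238

Δn = (moles gaseous products) − (moles gaseous reactants) = 0
T = 885 K; RT = 0.0821 × 885 = 72.6585
Kp = Kc·(RT)^Δn = 0.6238 × (72.6585)^0 = 0.6238 × 1 = 0.6238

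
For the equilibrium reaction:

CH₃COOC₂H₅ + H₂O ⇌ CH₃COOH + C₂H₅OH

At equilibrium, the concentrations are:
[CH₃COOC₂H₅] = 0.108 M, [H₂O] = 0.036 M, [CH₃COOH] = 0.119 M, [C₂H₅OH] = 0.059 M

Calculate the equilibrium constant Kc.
K_c = 1.8058

Kc = ([CH₃COOH] × [C₂H₅OH]) / ([CH₃COOC₂H₅] × [H₂O])
   = ((0.119)·(0.059)) / ((0.108)·(0.036))
   = 0.007021 / 0.003888 = 1.8058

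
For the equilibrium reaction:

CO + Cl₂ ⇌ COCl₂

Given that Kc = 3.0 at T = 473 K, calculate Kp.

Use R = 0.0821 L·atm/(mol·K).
K_p = 0.0773

Δn = (moles gaseous products) − (moles gaseous reactants) = -1
T = 473 K; RT = 0.0821 × 473 = 38.8333
Kp = Kc·(RT)^Δn = 3.0 × (38.8333)^-1 = 3.0 × 0.0257511 = 0.0773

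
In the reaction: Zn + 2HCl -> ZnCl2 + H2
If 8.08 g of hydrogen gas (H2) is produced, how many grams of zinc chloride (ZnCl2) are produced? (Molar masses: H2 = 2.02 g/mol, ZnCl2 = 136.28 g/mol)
Moles of H2 = 8.08 g ÷ 2.02 g/mol = 4 mol
Mole ratio: 1 mol ZnCl2 / 1 mol H2
Moles of ZnCl2 = 4 × (1/1) = 4 mol
Mass of ZnCl2 = 4 mol × 136.28 g/mol = 545.1 g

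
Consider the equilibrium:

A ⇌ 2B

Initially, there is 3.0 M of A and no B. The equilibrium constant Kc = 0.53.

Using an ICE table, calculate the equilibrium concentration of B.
[B] = 1.135 M

ICE: [A] = 3.0 − x, [B] = 2x.
Kc = (2x)²/(3.0 − x) = 0.53 ⇒ 4x² + 0.53x − 1.59 = 0.
x = (−0.53 + √(0.53² + 4·4·1.59))/(2·4) = (−0.53 + √25.721)/8 = 0.5677.
[B] = 2x = 1.135 M.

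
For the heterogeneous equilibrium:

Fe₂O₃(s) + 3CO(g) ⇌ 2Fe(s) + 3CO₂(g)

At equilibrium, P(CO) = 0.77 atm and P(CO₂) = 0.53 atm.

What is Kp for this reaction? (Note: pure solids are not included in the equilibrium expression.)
K_p = 0.326

Solids (Fe₂O₃, Fe) are excluded.
Kp = P(CO₂)³/P(CO)³ = (0.53)³/(0.77)³ = 0.1489/0.4565 = 0.326.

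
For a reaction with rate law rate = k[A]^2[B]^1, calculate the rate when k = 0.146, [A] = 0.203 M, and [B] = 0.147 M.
0.0008844 M/s

rate = k·[A]^2·[B]^1 = 0.146·(0.203)^2·(0.147)^1 = 0.146·0.041209·0.147 = 0.0008844 M/s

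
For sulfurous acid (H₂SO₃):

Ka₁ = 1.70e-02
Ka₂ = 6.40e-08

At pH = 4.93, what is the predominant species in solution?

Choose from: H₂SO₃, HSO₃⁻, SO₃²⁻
HSO₃⁻

pKa1 = 1.77, pKa2 = 7.19. Each pKa is the crossover between adjacent species; pH = 4.93 lies in the region where HSO₃⁻ predominates.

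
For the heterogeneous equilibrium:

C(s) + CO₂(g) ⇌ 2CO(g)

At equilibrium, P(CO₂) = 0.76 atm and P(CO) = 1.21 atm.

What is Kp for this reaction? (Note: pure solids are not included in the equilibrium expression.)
K_p = 1.926

Solid C is excluded.
Kp = P(CO)²/P(CO₂) = (1.21)²/0.76 = 1.464/0.76 = 1.926.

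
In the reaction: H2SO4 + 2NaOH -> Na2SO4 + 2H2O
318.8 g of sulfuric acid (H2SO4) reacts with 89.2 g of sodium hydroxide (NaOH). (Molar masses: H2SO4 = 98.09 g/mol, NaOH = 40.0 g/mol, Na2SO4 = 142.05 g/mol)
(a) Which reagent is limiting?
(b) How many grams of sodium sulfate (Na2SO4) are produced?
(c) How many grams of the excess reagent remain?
(a) NaOH, (b) 158.4 g, (c) 209.4 g

Moles of H2SO4 = 318.8 g ÷ 98.09 g/mol = 3.25008 mol
Moles of NaOH = 89.2 g ÷ 40.0 g/mol = 2.23 mol
Moles ÷ coefficient: H2SO4: 3.25008/1 = 3.25, NaOH: 2.23/2 = 1.115
(a) NaOH has the smaller value, so NaOH is the limiting reagent.
(b) Moles of Na2SO4 = 2.23 mol NaOH × (1/2) = 1.115 mol; mass = 1.115 mol × 142.05 g/mol = 158.4 g
(c) H2SO4 consumed = 2.23 × (1/2) = 1.115 mol; remaining = 3.25008 − 1.115 = 2.13508 mol; mass = 2.13508 mol × 98.09 g/mol = 209.4 g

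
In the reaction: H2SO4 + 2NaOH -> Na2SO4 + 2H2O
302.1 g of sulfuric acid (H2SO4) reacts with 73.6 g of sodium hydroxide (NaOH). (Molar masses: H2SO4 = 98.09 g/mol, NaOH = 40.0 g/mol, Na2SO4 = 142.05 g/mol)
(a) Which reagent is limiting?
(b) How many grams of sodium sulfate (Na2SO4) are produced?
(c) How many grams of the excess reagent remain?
(a) NaOH, (b) 130.7 g, (c) 211.9 g

Moles of H2SO4 = 302.1 g ÷ 98.09 g/mol = 3.07982 mol
Moles of NaOH = 73.6 g ÷ 40.0 g/mol = 1.84 mol
Moles ÷ coefficient: H2SO4: 3.07982/1 = 3.08, NaOH: 1.84/2 = 0.92
(a) NaOH has the smaller value, so NaOH is the limiting reagent.
(b) Moles of Na2SO4 = 1.84 mol NaOH × (1/2) = 0.92 mol; mass = 0.92 mol × 142.05 g/mol = 130.7 g
(c) H2SO4 consumed = 1.84 × (1/2) = 0.92 mol; remaining = 3.07982 − 0.92 = 2.15982 mol; mass = 2.15982 mol × 98.09 g/mol = 211.9 g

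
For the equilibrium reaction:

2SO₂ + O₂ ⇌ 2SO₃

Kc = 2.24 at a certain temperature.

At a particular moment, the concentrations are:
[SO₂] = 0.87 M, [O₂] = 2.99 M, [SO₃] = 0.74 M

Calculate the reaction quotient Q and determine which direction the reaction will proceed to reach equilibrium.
Q = 0.242, Q < K, reaction proceeds forward (toward products)

Q = ([SO₃]^2) / ([SO₂]^2 × [O₂])
  = ((0.74)^2) / ((0.87)^2·(2.99)) = 0.5476/2.2631 = 0.242
Since Q = 0.242 < Kc = 2.24, the reaction proceeds forward (toward products) to reach equilibrium.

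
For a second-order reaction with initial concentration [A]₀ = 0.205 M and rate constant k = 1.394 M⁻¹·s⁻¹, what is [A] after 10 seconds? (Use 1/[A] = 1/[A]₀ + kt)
0.0531 M

1/[A] = 1/[A]₀ + k·t = 1/0.205 + (1.394)·(10) = 4.8780 + 13.9400 = 18.8180
[A] = 1/18.8180 = 0.0531 M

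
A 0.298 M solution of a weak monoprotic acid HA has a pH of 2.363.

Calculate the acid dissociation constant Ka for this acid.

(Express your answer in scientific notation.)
K_a = 6.40e-05

[H⁺] = 10^(−pH) = 10^(−2.363) = 4.335e-03 M. For HA ⇌ H⁺ + A⁻, Ka = x²/(C − x) = (4.335e-03)²/(0.298 − 4.335e-03) = 6.40e-05.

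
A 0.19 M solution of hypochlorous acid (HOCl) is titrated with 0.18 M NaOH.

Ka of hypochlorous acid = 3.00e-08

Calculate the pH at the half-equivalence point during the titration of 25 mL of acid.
pH = pKa = 7.52

At the half-equivalence point, [HA] = [A⁻], so by Henderson–Hasselbalch pH = pKa + log(1) = pKa.
pKa = −log(3.00e-08) = 7.52.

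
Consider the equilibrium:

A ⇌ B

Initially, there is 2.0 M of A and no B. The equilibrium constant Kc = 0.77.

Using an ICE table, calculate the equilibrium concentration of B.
[B] = 0.870 M

ICE: [A] = 2.0 − x, [B] = x.
Kc = x/(2.0 − x) = 0.77 ⇒ x = 0.77·2.0/(1 + 0.77) = 1.54/1.77 = 0.8701.
[B] = x = 0.870 M.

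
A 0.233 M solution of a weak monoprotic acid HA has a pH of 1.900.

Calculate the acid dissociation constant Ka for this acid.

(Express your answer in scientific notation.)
K_a = 7.19e-04

[H⁺] = 10^(−pH) = 10^(−1.900) = 1.259e-02 M. For HA ⇌ H⁺ + A⁻, Ka = x²/(C − x) = (1.259e-02)²/(0.233 − 1.259e-02) = 7.19e-04.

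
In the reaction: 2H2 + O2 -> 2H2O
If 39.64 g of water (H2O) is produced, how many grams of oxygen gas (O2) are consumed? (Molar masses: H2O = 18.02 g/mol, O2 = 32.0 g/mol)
Moles of H2O = 39.64 g ÷ 18.02 g/mol = 2.19978 mol
Mole ratio: 1 mol O2 / 2 mol H2O
Moles of O2 = 2.19978 × (1/2) = 1.09989 mol
Mass of O2 = 1.09989 mol × 32.0 g/mol = 35.2 g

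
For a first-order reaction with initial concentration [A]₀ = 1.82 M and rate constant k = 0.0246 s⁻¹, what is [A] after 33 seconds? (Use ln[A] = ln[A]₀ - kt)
0.8082 M

ln[A] = ln[A]₀ - k·t = ln(1.82) - (0.0246)·(33) = 0.5988 - 0.8118 = -0.2130
[A] = e^(-0.2130) = 0.8082 M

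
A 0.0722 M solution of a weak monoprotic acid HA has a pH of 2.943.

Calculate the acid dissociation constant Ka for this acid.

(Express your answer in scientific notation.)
K_a = 1.83e-05

[H⁺] = 10^(−pH) = 10^(−2.943) = 1.140e-03 M. For HA ⇌ H⁺ + A⁻, Ka = x²/(C − x) = (1.140e-03)²/(0.0722 − 1.140e-03) = 1.83e-05.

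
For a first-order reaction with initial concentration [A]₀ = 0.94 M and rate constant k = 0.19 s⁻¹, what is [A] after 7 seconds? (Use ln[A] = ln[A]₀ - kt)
0.2486 M

ln[A] = ln[A]₀ - k·t = ln(0.94) - (0.19)·(7) = -0.0619 - 1.3300 = -1.3919
[A] = e^(-1.3919) = 0.2486 M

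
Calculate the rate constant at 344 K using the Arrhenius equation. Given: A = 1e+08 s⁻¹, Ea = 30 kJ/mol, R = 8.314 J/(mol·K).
2.78e+03 s⁻¹

k = A·exp(-Ea/(R·T)) = 1e+08·exp(-30000/(8.314·344)) = 1e+08·exp(-10.4895) = 1e+08·2.7828e-05 = 2.78e+03 s⁻¹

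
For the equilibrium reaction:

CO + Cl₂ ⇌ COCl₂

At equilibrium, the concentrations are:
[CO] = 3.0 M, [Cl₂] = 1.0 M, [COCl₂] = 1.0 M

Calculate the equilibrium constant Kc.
K_c = 0.3333

Kc = ([COCl₂]) / ([CO] × [Cl₂])
   = ((1.0)) / ((3.0)·(1.0))
   = 1 / 3 = 0.3333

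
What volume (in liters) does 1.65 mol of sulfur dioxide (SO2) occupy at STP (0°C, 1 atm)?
At STP, 1 mol of gas occupies 22.4 L
Volume = 1.65 mol × 22.4 L/mol = 36.96 L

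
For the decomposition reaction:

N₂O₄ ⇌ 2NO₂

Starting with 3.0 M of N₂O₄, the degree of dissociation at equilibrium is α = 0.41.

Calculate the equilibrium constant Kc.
K_c = 3.4190

x = α·[A]₀ = 0.41 × 3.0 = 1.23 M dissociated.
At eq: [N₂O₄] = 3.0 − 1.23 = 1.77 M; [NO₂] = 2x = 2.46 M.
Kc = [NO₂]²/[N₂O₄] = (2.46)²/1.77 = 3.419.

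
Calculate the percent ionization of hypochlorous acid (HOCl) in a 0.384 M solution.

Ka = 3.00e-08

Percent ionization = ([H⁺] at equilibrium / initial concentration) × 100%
Percent ionization = 0.0279%

Let x = [H⁺]. Ka = x²/(C - x) ⇒ x² + (3.00e-08)x - (3.00e-08)(0.384) = 0. x = 1.0732e-04. Percent = (1.0732e-04/0.384) × 100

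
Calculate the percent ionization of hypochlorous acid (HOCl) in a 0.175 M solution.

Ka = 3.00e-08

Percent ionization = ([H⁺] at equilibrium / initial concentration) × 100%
Percent ionization = 0.0414%

Let x = [H⁺]. Ka = x²/(C - x) ⇒ x² + (3.00e-08)x - (3.00e-08)(0.175) = 0. x = 7.2442e-05. Percent = (7.2442e-05/0.175) × 100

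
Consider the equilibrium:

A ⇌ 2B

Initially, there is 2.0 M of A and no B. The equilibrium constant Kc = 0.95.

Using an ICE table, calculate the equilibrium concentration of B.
[B] = 1.161 M

ICE: [A] = 2.0 − x, [B] = 2x.
Kc = (2x)²/(2.0 − x) = 0.95 ⇒ 4x² + 0.95x − 1.9 = 0.
x = (−0.95 + √(0.95² + 4·4·1.9))/(2·4) = (−0.95 + √31.302)/8 = 0.58061.
[B] = 2x = 1.161 M.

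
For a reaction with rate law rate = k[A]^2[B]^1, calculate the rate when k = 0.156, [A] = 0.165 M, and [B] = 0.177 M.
0.0007517 M/s

rate = k·[A]^2·[B]^1 = 0.156·(0.165)^2·(0.177)^1 = 0.156·0.027225·0.177 = 0.0007517 M/s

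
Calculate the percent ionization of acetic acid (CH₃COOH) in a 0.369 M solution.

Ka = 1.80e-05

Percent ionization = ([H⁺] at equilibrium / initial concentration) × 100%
Percent ionization = 0.696%

Let x = [H⁺]. Ka = x²/(C - x) ⇒ x² + (1.80e-05)x - (1.80e-05)(0.369) = 0. x = 2.5682e-03. Percent = (2.5682e-03/0.369) × 100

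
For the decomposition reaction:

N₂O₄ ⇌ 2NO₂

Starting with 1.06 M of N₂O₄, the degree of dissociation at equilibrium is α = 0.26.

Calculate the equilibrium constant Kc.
K_c = 0.3873

x = α·[A]₀ = 0.26 × 1.06 = 0.2756 M dissociated.
At eq: [N₂O₄] = 1.06 − 0.2756 = 0.7844 M; [NO₂] = 2x = 0.5512 M.
Kc = [NO₂]²/[N₂O₄] = (0.5512)²/0.7844 = 0.3873.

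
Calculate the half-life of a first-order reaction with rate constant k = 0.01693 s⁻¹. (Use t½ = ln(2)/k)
40.94 s

t½ = ln(2)/k = 0.6931/0.01693 = 40.94 s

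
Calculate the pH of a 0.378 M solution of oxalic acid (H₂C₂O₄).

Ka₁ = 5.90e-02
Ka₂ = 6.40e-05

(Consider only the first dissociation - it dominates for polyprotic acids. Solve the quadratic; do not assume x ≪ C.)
pH = 0.91

x² + Ka₁·x − Ka₁·C = 0 with Ka₁ = 5.90e-02, C = 0.378.
x = (−Ka₁ + √(Ka₁² + 4·Ka₁·C))/2 = 1.2272e-01 M, so pH = 0.91.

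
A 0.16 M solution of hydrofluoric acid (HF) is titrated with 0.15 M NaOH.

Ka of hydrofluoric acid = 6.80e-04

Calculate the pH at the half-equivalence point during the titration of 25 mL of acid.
pH = pKa = 3.17

At the half-equivalence point, [HA] = [A⁻], so by Henderson–Hasselbalch pH = pKa + log(1) = pKa.
pKa = −log(6.80e-04) = 3.17.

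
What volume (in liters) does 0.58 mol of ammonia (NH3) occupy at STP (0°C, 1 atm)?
At STP, 1 mol of gas occupies 22.4 L
Volume = 0.58 mol × 22.4 L/mol = 12.99 L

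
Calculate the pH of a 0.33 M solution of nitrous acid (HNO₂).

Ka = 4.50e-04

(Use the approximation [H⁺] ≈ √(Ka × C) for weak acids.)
pH = 1.91

[H⁺] = √(Ka × C) = √(4.50e-04 × 0.33) = 1.2186e-02. pH = -log(1.2186e-02)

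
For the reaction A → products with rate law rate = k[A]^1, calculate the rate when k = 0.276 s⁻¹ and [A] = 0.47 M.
0.1297 M/s

rate = k·[A]^1 = 0.276·(0.47)^1 = 0.276·0.47 = 0.1297 M/s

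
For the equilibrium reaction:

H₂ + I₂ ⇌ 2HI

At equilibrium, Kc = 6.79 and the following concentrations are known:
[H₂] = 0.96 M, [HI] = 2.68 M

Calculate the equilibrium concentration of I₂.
[I₂] = 1.1019 M

Kc = ([HI]^2) / ([H₂] × [I₂]) = 6.79
[I₂]^1 = (product terms)/(Kc · other reactant terms) = 7.1824 / (6.79 · 0.96) = 1.1019
[I₂] = 1.1019 M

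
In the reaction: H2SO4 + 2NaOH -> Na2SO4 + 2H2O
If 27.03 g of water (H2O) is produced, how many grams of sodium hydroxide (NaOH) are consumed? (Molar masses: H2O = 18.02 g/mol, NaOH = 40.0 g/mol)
Moles of H2O = 27.03 g ÷ 18.02 g/mol = 1.5 mol
Mole ratio: 2 mol NaOH / 2 mol H2O
Moles of NaOH = 1.5 × (2/2) = 1.5 mol
Mass of NaOH = 1.5 mol × 40.0 g/mol = 60 g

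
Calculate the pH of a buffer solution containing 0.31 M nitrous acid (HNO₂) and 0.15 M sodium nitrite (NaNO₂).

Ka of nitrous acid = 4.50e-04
pH = 3.03

pKa = -log(4.50e-04) = 3.35. pH = pKa + log([A⁻]/[HA]) = 3.35 + log(0.15/0.31)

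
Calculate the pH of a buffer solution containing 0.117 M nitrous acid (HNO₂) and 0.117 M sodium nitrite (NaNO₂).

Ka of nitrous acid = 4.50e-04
pH = 3.35

pKa = -log(4.50e-04) = 3.35. pH = pKa + log([A⁻]/[HA]) = 3.35 + log(0.117/0.117)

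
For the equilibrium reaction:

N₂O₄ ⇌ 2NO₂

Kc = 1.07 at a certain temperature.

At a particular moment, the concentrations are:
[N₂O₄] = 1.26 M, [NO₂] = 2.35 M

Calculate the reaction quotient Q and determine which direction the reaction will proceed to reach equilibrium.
Q = 4.383, Q > K, reaction proceeds reverse (toward reactants)

Q = ([NO₂]^2) / ([N₂O₄])
  = ((2.35)^2) / ((1.26)) = 5.5225/1.26 = 4.383
Since Q = 4.383 > Kc = 1.07, the reaction proceeds reverse (toward reactants) to reach equilibrium.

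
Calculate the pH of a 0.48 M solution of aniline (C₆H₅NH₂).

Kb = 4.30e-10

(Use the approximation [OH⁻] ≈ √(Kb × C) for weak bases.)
pH = 9.16

[OH⁻] = √(Kb × C) = √(4.30e-10 × 0.48) = 1.4367e-05. pOH = 4.84, pH = 14 - pOH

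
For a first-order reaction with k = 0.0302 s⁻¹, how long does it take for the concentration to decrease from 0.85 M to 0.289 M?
35.72 s

From ln[A] = ln[A]₀ - k·t: t = ln([A]₀/[A])/k = ln(0.85/0.289)/0.0302 = ln(2.9412)/0.0302 = 1.0788/0.0302 = 35.72 s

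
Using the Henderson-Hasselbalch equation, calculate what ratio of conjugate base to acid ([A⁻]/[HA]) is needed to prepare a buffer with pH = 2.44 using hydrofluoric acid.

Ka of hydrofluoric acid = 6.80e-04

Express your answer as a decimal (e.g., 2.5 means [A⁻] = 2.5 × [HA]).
[A⁻]/[HA] = 0.187

pKa = −log(6.80e-04) = 3.1675. pH = pKa + log([A⁻]/[HA]). 2.44 = 3.1675 + log(ratio). log(ratio) = 2.44 − 3.1675 = -0.7275. ratio = 10^(-0.7275) = 0.187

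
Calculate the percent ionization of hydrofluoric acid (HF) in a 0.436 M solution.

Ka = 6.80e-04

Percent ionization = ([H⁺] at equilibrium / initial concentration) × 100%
Percent ionization = 3.87%

Let x = [H⁺]. Ka = x²/(C - x) ⇒ x² + (6.80e-04)x - (6.80e-04)(0.436) = 0. x = 1.6882e-02. Percent = (1.6882e-02/0.436) × 100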